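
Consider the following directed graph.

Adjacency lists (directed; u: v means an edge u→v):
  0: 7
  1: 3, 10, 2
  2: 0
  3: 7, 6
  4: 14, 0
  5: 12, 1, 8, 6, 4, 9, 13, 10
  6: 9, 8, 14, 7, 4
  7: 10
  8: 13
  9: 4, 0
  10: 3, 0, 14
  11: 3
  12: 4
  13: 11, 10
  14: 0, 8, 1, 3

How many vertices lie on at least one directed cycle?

13

A vertex is on a directed cycle iff it belongs to a strongly connected component of size ≥ 2 (or has a self-loop).
The vertices on cycles are {0, 1, 2, 3, 4, 6, 7, 8, 9, 10, 11, 13, 14} — 13 in total.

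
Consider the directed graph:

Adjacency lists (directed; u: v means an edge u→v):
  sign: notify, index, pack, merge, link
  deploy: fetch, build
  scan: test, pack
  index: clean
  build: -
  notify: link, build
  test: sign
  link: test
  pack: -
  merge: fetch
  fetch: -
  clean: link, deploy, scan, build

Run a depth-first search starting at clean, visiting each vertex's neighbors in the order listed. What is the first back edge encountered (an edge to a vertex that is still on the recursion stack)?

DFS from clean (visiting each vertex's neighbors in the order listed); mark gray on enter, black on exit:
clean gray
  link gray
    test gray
      sign gray
        notify gray
          notify→link: link is gray → back edge
First back edge: notify → link.

notify→link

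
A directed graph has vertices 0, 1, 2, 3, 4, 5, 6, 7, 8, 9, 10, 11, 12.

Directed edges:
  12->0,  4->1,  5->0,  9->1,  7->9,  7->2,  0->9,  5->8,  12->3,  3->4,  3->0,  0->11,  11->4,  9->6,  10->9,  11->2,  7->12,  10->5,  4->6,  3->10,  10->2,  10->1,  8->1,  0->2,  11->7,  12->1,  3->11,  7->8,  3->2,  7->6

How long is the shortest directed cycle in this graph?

For each vertex v, BFS finds the shortest path from v back to v.
The shortest such closed walk is 12 → 0 → 11 → 7 → 12, length 4.

4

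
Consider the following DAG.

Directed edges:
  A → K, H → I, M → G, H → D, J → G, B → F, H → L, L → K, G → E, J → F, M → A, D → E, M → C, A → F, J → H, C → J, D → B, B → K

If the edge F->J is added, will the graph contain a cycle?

Adding F→J creates a cycle iff J can already reach F.
Path from J: J → F.
So J → … → F → J is a cycle.

Yes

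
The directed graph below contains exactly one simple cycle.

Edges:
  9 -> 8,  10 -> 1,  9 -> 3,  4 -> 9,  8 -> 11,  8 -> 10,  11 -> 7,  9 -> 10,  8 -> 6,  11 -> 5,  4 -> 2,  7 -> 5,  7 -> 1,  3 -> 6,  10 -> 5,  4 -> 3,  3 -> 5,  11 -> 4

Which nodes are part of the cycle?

DFS with gray/black marking from 11:
11 gray
  4 gray
    3 gray
      5 gray
      5 black
      6 gray
      6 black
    3 black
    9 gray
      8 gray
        8→6: 6 black — skip
        8→11: 11 is gray → back edge
Back edge closes the cycle 11 → 4 → 9 → 8 → 11; its vertices are {4, 8, 9, 11}.

4, 8, 9, 11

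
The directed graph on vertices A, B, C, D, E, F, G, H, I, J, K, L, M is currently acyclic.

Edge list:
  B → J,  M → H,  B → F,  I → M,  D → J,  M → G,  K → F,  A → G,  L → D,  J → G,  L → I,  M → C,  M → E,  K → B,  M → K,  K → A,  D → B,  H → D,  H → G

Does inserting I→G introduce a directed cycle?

Adding I→G creates a cycle iff G can already reach I.
Explore from G: no path reaches I. The graph stays acyclic.

No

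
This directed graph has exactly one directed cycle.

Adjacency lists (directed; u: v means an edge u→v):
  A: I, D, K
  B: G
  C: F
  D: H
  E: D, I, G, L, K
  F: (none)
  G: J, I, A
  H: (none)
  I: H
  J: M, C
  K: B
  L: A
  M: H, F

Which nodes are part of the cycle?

A, B, G, K

DFS with gray/black marking from G:
G gray
  J gray
    M gray
      H gray
      H black
      F gray
      F black
    M black
    C gray
      C→F: F black — skip
    C black
  J black
  I gray
    I→H: H black — skip
  I black
  A gray
    A→I: I black — skip
    D gray
      D→H: H black — skip
    D black
    K gray
      B gray
        B→G: G is gray → back edge
Back edge closes the cycle G → A → K → B → G; its vertices are {A, B, G, K}.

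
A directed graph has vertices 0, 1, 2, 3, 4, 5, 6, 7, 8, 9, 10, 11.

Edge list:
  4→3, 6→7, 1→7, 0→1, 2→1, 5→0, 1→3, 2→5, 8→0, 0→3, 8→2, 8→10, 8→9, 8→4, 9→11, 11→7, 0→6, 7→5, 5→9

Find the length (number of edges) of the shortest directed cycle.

4

For each vertex v, BFS finds the shortest path from v back to v.
The shortest such closed walk is 9 → 11 → 7 → 5 → 9, length 4.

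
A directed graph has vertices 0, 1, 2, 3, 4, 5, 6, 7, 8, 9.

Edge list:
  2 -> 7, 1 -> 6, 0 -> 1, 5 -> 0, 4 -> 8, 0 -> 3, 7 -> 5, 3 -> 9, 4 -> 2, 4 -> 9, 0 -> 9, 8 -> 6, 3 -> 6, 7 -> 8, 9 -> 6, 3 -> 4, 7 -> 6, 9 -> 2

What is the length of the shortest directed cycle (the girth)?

For each vertex v, BFS finds the shortest path from v back to v.
The shortest such closed walk is 5 → 0 → 9 → 2 → 7 → 5, length 5.

5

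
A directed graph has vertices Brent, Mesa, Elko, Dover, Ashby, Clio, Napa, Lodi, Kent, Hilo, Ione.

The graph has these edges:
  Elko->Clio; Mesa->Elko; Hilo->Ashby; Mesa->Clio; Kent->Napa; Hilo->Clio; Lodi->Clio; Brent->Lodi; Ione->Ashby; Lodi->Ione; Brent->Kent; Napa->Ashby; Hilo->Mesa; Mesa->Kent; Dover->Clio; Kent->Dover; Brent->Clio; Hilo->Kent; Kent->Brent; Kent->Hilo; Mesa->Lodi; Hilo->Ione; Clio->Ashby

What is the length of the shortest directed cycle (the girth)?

For each vertex v, BFS finds the shortest path from v back to v.
The shortest such closed walk is Kent → Brent → Kent, length 2.

2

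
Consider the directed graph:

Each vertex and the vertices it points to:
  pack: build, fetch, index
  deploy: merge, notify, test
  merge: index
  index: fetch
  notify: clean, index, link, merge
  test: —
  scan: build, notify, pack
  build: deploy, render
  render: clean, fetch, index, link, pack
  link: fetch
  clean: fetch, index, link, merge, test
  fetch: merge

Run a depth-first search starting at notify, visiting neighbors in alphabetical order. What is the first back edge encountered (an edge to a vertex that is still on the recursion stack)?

DFS from notify (visiting neighbors in alphabetical order); mark gray on enter, black on exit:
notify gray
  clean gray
    fetch gray
      merge gray
        index gray
          index→fetch: fetch is gray → back edge
First back edge: index → fetch.

index->fetch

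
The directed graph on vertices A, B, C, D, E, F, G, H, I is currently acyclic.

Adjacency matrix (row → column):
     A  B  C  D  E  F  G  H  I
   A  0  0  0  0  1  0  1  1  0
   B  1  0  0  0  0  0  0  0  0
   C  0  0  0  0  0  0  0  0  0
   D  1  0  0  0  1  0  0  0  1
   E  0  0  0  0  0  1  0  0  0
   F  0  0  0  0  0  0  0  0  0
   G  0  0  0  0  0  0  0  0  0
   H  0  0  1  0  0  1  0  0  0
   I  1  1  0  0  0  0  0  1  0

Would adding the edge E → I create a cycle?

Adding E→I creates a cycle iff I can already reach E.
Path from I: I → A → E.
So I → … → E → I is a cycle.

Yes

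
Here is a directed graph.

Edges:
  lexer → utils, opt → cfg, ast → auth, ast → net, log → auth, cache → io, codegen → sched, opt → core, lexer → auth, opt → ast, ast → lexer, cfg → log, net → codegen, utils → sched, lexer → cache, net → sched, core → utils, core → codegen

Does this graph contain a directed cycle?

DFS with white/gray/black marking, starting from auth:
auth gray
auth black
core gray
  codegen gray
    sched gray
    sched black
  codegen black
  utils gray
    utils→sched: sched black — skip
  utils black
core black
cache gray
  io gray
  io black
cache black
cfg gray
  log gray
    log→auth: auth black — skip
  log black
cfg black
net gray
  net→codegen: codegen black — skip
  net→sched: sched black — skip
net black
opt gray
  opt→cfg: cfg black — skip
  opt→core: core black — skip
  ast gray
    lexer gray
      lexer→cache: cache black — skip
      lexer→auth: auth black — skip
      lexer→utils: utils black — skip
    lexer black
    ast→auth: auth black — skip
    ast→net: net black — skip
  ast black
opt black
Every edge goes to a white or black vertex — no back edge, so the graph is acyclic.

No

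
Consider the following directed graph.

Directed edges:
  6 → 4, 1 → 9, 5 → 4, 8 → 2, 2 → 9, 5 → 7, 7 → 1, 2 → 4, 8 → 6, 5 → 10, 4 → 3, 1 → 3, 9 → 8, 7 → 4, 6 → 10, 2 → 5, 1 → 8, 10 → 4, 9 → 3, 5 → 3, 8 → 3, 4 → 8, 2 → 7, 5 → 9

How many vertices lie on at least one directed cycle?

A vertex is on a directed cycle iff it belongs to a strongly connected component of size ≥ 2 (or has a self-loop).
The vertices on cycles are {1, 2, 4, 5, 6, 7, 8, 9, 10} — 9 in total.

9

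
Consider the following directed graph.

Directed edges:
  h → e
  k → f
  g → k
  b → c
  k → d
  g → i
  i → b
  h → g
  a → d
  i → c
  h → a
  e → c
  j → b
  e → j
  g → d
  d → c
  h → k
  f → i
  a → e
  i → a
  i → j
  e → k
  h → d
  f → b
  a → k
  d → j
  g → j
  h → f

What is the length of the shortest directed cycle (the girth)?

For each vertex v, BFS finds the shortest path from v back to v.
The shortest such closed walk is a → k → f → i → a, length 4.

4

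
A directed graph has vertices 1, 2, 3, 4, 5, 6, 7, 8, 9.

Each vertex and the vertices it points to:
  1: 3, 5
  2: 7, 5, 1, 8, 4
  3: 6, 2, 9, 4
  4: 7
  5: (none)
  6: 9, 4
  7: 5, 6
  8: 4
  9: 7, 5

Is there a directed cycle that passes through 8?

No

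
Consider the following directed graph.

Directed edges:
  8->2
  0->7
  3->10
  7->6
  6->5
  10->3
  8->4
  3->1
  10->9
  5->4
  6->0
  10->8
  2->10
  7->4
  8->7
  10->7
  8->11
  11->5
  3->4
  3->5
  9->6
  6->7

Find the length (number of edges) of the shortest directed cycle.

2

For each vertex v, BFS finds the shortest path from v back to v.
The shortest such closed walk is 10 → 3 → 10, length 2.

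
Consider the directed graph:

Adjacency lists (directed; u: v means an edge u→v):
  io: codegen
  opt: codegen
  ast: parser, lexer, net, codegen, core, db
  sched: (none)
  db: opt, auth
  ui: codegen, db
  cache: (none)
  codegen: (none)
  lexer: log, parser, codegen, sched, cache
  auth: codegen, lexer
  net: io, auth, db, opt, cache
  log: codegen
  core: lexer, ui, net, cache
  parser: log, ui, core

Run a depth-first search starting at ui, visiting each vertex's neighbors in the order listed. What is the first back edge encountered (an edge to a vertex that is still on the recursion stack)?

parser->ui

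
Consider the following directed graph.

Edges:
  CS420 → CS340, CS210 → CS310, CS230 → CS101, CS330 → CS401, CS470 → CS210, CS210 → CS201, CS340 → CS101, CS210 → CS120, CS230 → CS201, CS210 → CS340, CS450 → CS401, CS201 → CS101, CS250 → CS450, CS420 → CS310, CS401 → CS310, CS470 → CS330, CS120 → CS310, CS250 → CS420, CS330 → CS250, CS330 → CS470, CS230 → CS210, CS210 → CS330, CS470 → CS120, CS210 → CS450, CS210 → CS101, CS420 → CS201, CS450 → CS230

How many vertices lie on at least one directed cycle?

6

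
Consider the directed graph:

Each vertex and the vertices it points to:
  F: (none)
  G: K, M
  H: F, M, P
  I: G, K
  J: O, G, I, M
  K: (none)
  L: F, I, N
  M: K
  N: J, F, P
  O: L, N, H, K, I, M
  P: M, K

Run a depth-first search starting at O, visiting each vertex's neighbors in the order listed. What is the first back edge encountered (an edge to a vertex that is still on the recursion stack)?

DFS from O (visiting each vertex's neighbors in the order listed); mark gray on enter, black on exit:
O gray
  L gray
    F gray
    F black
    I gray
      G gray
        K gray
        K black
        M gray
          M→K: K black — skip
        M black
      G black
      I→K: K black — skip
    I black
    N gray
      J gray
        J→O: O is gray → back edge
First back edge: J → O.

J→O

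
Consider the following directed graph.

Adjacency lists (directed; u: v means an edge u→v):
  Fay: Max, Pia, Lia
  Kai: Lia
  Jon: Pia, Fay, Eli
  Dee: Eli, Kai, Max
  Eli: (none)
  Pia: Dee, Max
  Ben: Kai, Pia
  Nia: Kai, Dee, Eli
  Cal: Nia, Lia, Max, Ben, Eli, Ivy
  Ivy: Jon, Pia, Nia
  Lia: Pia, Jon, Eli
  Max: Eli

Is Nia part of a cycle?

Nia lies on a cycle iff there is a path from Nia back to itself.
Exploring from Nia, it never reaches itself; equivalently, its strongly connected component is a singleton.

No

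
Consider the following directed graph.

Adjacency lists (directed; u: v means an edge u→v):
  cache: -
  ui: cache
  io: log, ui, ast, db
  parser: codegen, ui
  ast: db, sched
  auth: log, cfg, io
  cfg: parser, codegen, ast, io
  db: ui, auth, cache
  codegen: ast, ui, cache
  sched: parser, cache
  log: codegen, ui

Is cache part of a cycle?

cache lies on a cycle iff there is a path from cache back to itself.
Exploring from cache, it never reaches itself; equivalently, its strongly connected component is a singleton.

No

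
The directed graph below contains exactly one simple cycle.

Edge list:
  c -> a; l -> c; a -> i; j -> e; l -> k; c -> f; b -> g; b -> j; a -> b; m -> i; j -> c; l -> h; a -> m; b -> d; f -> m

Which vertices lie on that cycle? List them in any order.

DFS with gray/black marking from c:
c gray
  a gray
    m gray
      i gray
      i black
    m black
    a→i: i black — skip
    b gray
      j gray
        j→c: c is gray → back edge
Back edge closes the cycle c → a → b → j → c; its vertices are {a, b, c, j}.

a, b, c, j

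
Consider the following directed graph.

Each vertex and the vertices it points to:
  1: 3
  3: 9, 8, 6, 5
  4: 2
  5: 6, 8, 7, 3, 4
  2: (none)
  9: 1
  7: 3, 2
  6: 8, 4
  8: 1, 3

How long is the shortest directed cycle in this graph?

2

For each vertex v, BFS finds the shortest path from v back to v.
The shortest such closed walk is 5 → 3 → 5, length 2.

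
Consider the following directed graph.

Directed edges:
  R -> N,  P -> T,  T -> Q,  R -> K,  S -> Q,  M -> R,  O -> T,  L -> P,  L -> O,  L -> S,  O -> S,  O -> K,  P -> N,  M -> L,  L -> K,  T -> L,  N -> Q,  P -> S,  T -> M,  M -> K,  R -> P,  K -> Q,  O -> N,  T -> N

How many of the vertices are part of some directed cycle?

6

A vertex is on a directed cycle iff it belongs to a strongly connected component of size ≥ 2 (or has a self-loop).
The vertices on cycles are {L, M, O, P, R, T} — 6 in total.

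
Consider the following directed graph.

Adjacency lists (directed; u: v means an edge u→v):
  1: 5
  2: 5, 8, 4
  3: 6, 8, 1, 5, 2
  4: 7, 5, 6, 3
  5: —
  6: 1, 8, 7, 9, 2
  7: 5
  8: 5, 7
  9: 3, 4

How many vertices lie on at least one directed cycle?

5

A vertex is on a directed cycle iff it belongs to a strongly connected component of size ≥ 2 (or has a self-loop).
The vertices on cycles are {2, 3, 4, 6, 9} — 5 in total.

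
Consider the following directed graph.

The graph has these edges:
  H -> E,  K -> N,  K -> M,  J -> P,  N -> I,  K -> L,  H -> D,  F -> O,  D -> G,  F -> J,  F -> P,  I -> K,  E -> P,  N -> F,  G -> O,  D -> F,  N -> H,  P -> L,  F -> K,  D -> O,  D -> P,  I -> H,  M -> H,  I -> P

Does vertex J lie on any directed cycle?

J lies on a cycle iff there is a path from J back to itself.
Exploring from J, it never reaches itself; equivalently, its strongly connected component is a singleton.

No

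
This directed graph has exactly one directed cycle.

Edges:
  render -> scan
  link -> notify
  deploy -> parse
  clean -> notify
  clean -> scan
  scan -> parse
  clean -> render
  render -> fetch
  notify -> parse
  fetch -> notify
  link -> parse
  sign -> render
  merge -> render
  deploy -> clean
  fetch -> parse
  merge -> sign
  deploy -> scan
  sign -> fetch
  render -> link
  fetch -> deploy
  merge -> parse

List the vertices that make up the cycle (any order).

clean, fetch, deploy, render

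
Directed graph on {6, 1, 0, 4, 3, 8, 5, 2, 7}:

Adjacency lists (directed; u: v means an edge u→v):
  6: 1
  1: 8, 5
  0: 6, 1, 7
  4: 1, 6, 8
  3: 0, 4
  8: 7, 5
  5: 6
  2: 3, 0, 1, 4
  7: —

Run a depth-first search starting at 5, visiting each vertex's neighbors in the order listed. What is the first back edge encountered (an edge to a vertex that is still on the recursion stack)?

8->5

DFS from 5 (visiting each vertex's neighbors in the order listed); mark gray on enter, black on exit:
5 gray
  6 gray
    1 gray
      8 gray
        7 gray
        7 black
        8→5: 5 is gray → back edge
First back edge: 8 → 5.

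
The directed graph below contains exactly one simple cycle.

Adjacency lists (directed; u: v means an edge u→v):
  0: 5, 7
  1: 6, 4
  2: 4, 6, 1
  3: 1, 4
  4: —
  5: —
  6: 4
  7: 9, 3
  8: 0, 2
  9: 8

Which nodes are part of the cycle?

DFS with gray/black marking from 7:
7 gray
  9 gray
    8 gray
      0 gray
        5 gray
        5 black
        0→7: 7 is gray → back edge
Back edge closes the cycle 7 → 9 → 8 → 0 → 7; its vertices are {0, 7, 8, 9}.

0, 7, 8, 9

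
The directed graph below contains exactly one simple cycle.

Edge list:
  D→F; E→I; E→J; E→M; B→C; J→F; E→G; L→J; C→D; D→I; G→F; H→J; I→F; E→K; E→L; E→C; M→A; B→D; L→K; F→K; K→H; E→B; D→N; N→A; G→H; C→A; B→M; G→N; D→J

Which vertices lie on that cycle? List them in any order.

F, H, J, K

DFS with gray/black marking from K:
K gray
  H gray
    J gray
      F gray
        F→K: K is gray → back edge
Back edge closes the cycle K → H → J → F → K; its vertices are {F, H, J, K}.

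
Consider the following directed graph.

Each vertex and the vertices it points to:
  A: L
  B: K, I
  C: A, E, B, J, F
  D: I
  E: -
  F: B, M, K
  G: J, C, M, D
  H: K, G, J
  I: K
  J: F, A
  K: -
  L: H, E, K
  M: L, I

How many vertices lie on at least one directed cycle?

A vertex is on a directed cycle iff it belongs to a strongly connected component of size ≥ 2 (or has a self-loop).
The vertices on cycles are {A, C, F, G, H, J, L, M} — 8 in total.

8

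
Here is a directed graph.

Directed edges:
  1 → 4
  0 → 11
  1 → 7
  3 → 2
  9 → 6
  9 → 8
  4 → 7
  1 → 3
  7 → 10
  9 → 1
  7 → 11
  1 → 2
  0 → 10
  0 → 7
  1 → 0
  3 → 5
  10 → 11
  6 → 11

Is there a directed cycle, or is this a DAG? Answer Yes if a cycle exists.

DFS with white/gray/black marking, starting from 7:
7 gray
  10 gray
    11 gray
    11 black
  10 black
  7→11: 11 black — skip
7 black
0 gray
  0→11: 11 black — skip
  0→10: 10 black — skip
  0→7: 7 black — skip
0 black
1 gray
  1→7: 7 black — skip
  3 gray
    5 gray
    5 black
    2 gray
    2 black
  3 black
  4 gray
    4→7: 7 black — skip
  4 black
  1→2: 2 black — skip
  1→0: 0 black — skip
1 black
6 gray
  6→11: 11 black — skip
6 black
8 gray
8 black
9 gray
  9→8: 8 black — skip
  9→1: 1 black — skip
  9→6: 6 black — skip
9 black
Every edge goes to a white or black vertex — no back edge, so the graph is acyclic.

No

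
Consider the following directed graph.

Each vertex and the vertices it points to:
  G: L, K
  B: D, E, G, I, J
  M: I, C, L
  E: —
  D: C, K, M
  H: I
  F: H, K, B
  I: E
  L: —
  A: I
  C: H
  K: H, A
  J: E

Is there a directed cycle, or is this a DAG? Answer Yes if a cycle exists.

No

DFS with white/gray/black marking, starting from D:
D gray
  C gray
    H gray
      I gray
        E gray
        E black
      I black
    H black
  C black
  K gray
    K→H: H black — skip
    A gray
      A→I: I black — skip
    A black
  K black
  M gray
    M→I: I black — skip
    M→C: C black — skip
    L gray
    L black
  M black
D black
G gray
  G→L: L black — skip
  G→K: K black — skip
G black
B gray
  B→D: D black — skip
  B→E: E black — skip
  B→G: G black — skip
  B→I: I black — skip
  J gray
    J→E: E black — skip
  J black
B black
F gray
  F→H: H black — skip
  F→K: K black — skip
  F→B: B black — skip
F black
Every edge goes to a white or black vertex — no back edge, so the graph is acyclic.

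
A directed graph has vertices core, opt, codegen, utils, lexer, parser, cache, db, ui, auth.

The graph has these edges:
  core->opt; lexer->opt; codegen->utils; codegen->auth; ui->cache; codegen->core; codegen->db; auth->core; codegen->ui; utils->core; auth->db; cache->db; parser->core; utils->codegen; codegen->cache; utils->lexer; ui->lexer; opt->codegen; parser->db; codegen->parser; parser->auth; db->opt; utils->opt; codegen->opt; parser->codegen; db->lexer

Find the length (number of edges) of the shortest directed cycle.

2

For each vertex v, BFS finds the shortest path from v back to v.
The shortest such closed walk is parser → codegen → parser, length 2.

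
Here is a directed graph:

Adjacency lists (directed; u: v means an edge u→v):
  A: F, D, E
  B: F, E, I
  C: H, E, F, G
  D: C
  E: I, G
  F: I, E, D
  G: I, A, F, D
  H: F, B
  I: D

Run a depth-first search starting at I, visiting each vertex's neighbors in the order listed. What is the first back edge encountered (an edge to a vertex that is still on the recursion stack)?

DFS from I (visiting each vertex's neighbors in the order listed); mark gray on enter, black on exit:
I gray
  D gray
    C gray
      H gray
        F gray
          F→I: I is gray → back edge
First back edge: F → I.

F→I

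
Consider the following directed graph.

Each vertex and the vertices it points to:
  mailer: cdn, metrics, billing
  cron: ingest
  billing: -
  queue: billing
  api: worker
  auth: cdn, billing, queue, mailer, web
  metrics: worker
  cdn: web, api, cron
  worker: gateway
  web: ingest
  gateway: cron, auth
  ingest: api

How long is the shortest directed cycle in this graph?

5

For each vertex v, BFS finds the shortest path from v back to v.
The shortest such closed walk is auth → mailer → metrics → worker → gateway → auth, length 5.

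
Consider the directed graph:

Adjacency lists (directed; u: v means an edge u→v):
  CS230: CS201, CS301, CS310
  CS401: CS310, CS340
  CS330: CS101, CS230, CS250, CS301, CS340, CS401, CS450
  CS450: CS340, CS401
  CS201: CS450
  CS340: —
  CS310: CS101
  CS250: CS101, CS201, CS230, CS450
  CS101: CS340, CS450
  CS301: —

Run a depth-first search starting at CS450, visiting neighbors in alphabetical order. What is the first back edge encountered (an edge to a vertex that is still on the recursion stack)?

CS101->CS450

DFS from CS450 (visiting neighbors in alphabetical order); mark gray on enter, black on exit:
CS450 gray
  CS340 gray
  CS340 black
  CS401 gray
    CS310 gray
      CS101 gray
        CS101→CS340: CS340 black — skip
        CS101→CS450: CS450 is gray → back edge
First back edge: CS101 → CS450.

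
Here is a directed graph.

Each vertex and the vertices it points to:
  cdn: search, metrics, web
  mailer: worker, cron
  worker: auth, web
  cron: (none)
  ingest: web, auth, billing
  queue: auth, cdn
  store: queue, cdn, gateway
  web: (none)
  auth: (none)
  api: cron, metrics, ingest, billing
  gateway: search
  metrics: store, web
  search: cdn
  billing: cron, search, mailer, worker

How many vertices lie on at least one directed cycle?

A vertex is on a directed cycle iff it belongs to a strongly connected component of size ≥ 2 (or has a self-loop).
The vertices on cycles are {cdn, queue, store, search, gateway, metrics} — 6 in total.

6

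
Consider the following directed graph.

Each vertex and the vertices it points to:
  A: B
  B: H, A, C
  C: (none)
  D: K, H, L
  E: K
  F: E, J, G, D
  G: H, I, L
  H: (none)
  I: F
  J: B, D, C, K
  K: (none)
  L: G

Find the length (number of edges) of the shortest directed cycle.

2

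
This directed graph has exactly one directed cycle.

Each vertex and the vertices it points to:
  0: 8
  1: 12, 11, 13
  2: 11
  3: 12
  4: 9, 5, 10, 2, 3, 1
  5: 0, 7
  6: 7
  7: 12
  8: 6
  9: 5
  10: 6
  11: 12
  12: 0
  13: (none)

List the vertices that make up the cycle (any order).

DFS with gray/black marking from 0:
0 gray
  8 gray
    6 gray
      7 gray
        12 gray
          12→0: 0 is gray → back edge
Back edge closes the cycle 0 → 8 → 6 → 7 → 12 → 0; its vertices are {0, 6, 7, 8, 12}.

0, 6, 7, 8, 12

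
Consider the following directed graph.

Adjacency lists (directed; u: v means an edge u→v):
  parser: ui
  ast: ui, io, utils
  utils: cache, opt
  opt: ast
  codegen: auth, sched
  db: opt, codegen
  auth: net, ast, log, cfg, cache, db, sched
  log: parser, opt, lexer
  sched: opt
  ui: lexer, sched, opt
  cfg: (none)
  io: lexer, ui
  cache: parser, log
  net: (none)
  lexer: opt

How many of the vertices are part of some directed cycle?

13

A vertex is on a directed cycle iff it belongs to a strongly connected component of size ≥ 2 (or has a self-loop).
The vertices on cycles are {db, io, ui, ast, log, opt, auth, cache, lexer, sched, utils, parser, codegen} — 13 in total.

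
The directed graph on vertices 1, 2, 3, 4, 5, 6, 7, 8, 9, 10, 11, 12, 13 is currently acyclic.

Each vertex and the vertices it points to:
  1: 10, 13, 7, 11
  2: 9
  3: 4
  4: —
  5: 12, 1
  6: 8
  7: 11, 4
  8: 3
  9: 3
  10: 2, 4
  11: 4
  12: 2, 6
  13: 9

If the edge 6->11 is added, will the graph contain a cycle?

Adding 6→11 creates a cycle iff 11 can already reach 6.
Explore from 11: no path reaches 6. The graph stays acyclic.

No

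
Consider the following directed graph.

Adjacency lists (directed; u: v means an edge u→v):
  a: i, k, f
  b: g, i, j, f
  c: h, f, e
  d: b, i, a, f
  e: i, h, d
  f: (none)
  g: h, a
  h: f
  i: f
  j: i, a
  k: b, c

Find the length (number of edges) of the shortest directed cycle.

4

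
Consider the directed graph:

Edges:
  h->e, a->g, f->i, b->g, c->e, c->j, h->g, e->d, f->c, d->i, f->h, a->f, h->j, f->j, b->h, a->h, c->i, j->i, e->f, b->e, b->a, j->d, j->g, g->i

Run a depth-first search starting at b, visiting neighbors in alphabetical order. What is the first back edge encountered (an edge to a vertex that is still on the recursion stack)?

DFS from b (visiting neighbors in alphabetical order); mark gray on enter, black on exit:
b gray
  a gray
    f gray
      c gray
        e gray
          d gray
            i gray
            i black
          d black
          e→f: f is gray → back edge
First back edge: e → f.

e->f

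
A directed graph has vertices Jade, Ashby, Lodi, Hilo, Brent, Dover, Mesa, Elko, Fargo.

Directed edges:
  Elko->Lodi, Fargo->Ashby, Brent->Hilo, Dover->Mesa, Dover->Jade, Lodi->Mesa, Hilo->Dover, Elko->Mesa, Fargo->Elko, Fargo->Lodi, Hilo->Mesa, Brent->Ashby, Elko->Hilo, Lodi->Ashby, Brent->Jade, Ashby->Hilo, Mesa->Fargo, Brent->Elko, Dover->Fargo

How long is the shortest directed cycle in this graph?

3

For each vertex v, BFS finds the shortest path from v back to v.
The shortest such closed walk is Elko → Mesa → Fargo → Elko, length 3.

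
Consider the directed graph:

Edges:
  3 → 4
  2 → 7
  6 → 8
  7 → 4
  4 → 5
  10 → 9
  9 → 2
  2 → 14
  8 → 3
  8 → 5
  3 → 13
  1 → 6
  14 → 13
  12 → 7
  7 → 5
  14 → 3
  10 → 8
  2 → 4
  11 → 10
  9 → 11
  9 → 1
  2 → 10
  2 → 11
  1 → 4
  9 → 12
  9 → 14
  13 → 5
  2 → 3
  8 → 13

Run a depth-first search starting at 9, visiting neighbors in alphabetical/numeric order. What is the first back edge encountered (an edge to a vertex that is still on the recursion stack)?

DFS from 9 (visiting neighbors in alphabetical/numeric order); mark gray on enter, black on exit:
9 gray
  1 gray
    4 gray
      5 gray
      5 black
    4 black
    6 gray
      8 gray
        3 gray
          3→4: 4 black — skip
          13 gray
            13→5: 5 black — skip
          13 black
        3 black
        8→5: 5 black — skip
        8→13: 13 black — skip
      8 black
    6 black
  1 black
  2 gray
    2→3: 3 black — skip
    2→4: 4 black — skip
    7 gray
      7→4: 4 black — skip
      7→5: 5 black — skip
    7 black
    10 gray
      10→8: 8 black — skip
      10→9: 9 is gray → back edge
First back edge: 10 → 9.

10→9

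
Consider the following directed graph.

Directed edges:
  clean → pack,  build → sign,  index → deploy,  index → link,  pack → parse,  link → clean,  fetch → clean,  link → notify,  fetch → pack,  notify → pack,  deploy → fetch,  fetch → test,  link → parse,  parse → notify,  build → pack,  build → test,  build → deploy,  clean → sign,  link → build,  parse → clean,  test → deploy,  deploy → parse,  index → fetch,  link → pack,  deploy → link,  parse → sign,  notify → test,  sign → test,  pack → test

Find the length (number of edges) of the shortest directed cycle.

3

For each vertex v, BFS finds the shortest path from v back to v.
The shortest such closed walk is deploy → fetch → test → deploy, length 3.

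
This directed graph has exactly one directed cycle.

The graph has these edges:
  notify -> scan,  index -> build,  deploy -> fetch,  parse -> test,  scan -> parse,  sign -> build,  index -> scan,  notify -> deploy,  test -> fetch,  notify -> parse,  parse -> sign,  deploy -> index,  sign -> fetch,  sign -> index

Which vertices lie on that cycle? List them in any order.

DFS with gray/black marking from parse:
parse gray
  sign gray
    build gray
    build black
    index gray
      index→build: build black — skip
      scan gray
        scan→parse: parse is gray → back edge
Back edge closes the cycle parse → sign → index → scan → parse; its vertices are {scan, sign, index, parse}.

scan, sign, index, parse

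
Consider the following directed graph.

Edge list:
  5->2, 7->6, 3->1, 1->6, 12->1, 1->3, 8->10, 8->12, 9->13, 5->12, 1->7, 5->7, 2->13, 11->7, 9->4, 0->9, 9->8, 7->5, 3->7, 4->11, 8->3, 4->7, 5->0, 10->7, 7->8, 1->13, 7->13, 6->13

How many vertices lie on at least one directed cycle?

11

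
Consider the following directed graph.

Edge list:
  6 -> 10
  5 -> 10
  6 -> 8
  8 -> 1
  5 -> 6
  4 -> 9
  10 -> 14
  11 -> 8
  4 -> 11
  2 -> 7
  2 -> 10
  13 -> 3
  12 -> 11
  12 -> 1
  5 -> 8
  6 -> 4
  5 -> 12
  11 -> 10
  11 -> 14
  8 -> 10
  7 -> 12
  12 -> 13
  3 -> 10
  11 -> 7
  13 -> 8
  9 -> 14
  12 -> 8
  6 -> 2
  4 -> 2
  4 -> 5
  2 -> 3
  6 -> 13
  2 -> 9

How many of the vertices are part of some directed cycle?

6

A vertex is on a directed cycle iff it belongs to a strongly connected component of size ≥ 2 (or has a self-loop).
The vertices on cycles are {4, 5, 6, 7, 11, 12} — 6 in total.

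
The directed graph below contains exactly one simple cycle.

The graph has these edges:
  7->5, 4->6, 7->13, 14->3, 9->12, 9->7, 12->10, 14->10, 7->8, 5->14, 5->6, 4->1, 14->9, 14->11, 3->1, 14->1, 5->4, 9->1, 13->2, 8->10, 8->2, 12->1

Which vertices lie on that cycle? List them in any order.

DFS with gray/black marking from 14:
14 gray
  3 gray
    1 gray
    1 black
  3 black
  11 gray
  11 black
  9 gray
    9→1: 1 black — skip
    7 gray
      13 gray
        2 gray
        2 black
      13 black
      5 gray
        4 gray
          6 gray
          6 black
          4→1: 1 black — skip
        4 black
        5→14: 14 is gray → back edge
Back edge closes the cycle 14 → 9 → 7 → 5 → 14; its vertices are {5, 7, 9, 14}.

5, 7, 9, 14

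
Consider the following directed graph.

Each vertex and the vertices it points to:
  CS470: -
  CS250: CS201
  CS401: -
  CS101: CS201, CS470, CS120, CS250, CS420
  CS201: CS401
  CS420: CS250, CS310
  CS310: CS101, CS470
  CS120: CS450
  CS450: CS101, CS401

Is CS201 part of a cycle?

No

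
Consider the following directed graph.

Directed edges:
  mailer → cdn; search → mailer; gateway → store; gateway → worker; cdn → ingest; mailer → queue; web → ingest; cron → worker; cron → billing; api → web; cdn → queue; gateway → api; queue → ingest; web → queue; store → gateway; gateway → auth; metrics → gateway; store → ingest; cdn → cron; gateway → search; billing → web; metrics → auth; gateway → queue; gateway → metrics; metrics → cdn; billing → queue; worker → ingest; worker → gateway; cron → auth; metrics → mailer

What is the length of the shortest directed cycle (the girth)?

For each vertex v, BFS finds the shortest path from v back to v.
The shortest such closed walk is gateway → worker → gateway, length 2.

2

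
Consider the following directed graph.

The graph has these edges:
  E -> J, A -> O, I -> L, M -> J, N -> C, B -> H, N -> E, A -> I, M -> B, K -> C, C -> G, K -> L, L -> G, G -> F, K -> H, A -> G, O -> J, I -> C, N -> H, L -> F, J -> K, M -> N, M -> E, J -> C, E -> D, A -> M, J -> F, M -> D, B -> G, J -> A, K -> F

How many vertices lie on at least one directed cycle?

A vertex is on a directed cycle iff it belongs to a strongly connected component of size ≥ 2 (or has a self-loop).
The vertices on cycles are {A, E, J, M, N, O} — 6 in total.

6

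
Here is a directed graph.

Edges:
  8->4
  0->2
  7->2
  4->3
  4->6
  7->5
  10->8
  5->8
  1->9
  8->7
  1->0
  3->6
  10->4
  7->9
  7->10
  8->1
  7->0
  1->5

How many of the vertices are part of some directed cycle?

5

A vertex is on a directed cycle iff it belongs to a strongly connected component of size ≥ 2 (or has a self-loop).
The vertices on cycles are {1, 5, 7, 8, 10} — 5 in total.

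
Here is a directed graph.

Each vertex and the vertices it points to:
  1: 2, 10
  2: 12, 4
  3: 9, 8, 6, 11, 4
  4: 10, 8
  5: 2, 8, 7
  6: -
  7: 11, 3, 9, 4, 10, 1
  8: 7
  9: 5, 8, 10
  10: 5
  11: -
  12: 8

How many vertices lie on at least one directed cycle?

10

A vertex is on a directed cycle iff it belongs to a strongly connected component of size ≥ 2 (or has a self-loop).
The vertices on cycles are {1, 2, 3, 4, 5, 7, 8, 9, 10, 12} — 10 in total.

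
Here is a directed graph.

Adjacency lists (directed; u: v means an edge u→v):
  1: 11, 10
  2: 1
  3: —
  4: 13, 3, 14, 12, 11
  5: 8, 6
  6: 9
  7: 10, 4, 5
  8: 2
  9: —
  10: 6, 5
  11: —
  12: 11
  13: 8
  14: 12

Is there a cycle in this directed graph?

Yes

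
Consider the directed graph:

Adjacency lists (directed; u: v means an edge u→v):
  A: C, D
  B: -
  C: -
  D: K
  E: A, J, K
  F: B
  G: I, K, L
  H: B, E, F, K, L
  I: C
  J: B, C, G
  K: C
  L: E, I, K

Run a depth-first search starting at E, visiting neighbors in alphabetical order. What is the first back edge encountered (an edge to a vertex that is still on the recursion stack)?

DFS from E (visiting neighbors in alphabetical order); mark gray on enter, black on exit:
E gray
  A gray
    C gray
    C black
    D gray
      K gray
        K→C: C black — skip
      K black
    D black
  A black
  J gray
    B gray
    B black
    J→C: C black — skip
    G gray
      I gray
        I→C: C black — skip
      I black
      G→K: K black — skip
      L gray
        L→E: E is gray → back edge
First back edge: L → E.

L→E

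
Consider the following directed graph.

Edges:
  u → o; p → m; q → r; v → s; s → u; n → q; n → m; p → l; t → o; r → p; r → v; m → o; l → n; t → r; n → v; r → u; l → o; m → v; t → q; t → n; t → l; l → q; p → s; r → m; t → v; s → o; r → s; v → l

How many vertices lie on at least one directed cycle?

7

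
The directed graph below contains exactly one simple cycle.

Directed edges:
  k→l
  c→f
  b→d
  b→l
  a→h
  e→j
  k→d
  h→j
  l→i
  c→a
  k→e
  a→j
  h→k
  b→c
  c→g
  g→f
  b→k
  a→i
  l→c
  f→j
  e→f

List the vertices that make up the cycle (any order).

a, c, h, k, l

DFS with gray/black marking from k:
k gray
  l gray
    i gray
    i black
    c gray
      g gray
        f gray
          j gray
          j black
        f black
      g black
      a gray
        h gray
          h→k: k is gray → back edge
Back edge closes the cycle k → l → c → a → h → k; its vertices are {a, c, h, k, l}.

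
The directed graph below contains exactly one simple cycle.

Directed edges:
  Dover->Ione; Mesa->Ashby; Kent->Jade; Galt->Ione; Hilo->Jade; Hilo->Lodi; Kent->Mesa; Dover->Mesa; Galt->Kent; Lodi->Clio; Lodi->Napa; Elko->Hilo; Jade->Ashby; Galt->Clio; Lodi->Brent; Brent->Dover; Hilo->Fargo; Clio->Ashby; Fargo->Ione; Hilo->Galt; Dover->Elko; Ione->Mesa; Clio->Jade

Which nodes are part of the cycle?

Elko, Hilo, Lodi, Brent, Dover

DFS with gray/black marking from Hilo:
Hilo gray
  Lodi gray
    Napa gray
    Napa black
    Clio gray
      Jade gray
        Ashby gray
        Ashby black
      Jade black
      Clio→Ashby: Ashby black — skip
    Clio black
    Brent gray
      Dover gray
        Elko gray
          Elko→Hilo: Hilo is gray → back edge
Back edge closes the cycle Hilo → Lodi → Brent → Dover → Elko → Hilo; its vertices are {Elko, Hilo, Lodi, Brent, Dover}.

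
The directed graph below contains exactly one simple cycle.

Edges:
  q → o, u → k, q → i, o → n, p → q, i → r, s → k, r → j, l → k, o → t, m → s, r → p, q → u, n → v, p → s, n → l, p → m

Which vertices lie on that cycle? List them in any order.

i, p, q, r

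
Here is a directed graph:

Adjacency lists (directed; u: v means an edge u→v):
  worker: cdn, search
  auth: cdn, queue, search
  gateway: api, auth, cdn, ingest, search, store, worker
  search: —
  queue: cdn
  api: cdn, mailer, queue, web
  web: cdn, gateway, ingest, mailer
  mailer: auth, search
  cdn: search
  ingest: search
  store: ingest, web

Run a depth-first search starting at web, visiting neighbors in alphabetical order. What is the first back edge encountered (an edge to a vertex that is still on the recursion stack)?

api→web

DFS from web (visiting neighbors in alphabetical order); mark gray on enter, black on exit:
web gray
  cdn gray
    search gray
    search black
  cdn black
  gateway gray
    api gray
      api→cdn: cdn black — skip
      mailer gray
        auth gray
          auth→cdn: cdn black — skip
          queue gray
            queue→cdn: cdn black — skip
          queue black
          auth→search: search black — skip
        auth black
        mailer→search: search black — skip
      mailer black
      api→queue: queue black — skip
      api→web: web is gray → back edge
First back edge: api → web.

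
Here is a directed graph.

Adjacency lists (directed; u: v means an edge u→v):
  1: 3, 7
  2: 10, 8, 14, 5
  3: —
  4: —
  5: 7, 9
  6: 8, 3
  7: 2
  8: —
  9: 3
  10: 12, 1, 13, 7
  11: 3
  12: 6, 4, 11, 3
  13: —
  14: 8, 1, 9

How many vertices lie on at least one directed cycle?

6

A vertex is on a directed cycle iff it belongs to a strongly connected component of size ≥ 2 (or has a self-loop).
The vertices on cycles are {1, 2, 5, 7, 10, 14} — 6 in total.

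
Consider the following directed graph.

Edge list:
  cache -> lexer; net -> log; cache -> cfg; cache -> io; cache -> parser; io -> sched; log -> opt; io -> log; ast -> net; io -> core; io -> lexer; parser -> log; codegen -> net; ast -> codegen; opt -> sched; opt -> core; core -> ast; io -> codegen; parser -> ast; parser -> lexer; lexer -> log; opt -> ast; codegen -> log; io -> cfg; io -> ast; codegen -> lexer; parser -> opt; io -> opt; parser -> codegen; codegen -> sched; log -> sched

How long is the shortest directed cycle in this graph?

For each vertex v, BFS finds the shortest path from v back to v.
The shortest such closed walk is codegen → log → opt → ast → codegen, length 4.

4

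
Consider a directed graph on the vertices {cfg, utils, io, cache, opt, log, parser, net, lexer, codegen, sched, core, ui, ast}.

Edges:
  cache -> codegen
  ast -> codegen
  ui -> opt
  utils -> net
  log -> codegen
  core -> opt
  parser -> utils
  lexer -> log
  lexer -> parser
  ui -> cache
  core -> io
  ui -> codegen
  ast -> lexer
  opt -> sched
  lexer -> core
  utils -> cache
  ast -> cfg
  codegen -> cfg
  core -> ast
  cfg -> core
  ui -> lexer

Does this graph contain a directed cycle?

DFS with white/gray/black marking, starting from cache:
cache gray
  codegen gray
    cfg gray
      core gray
        ast gray
          ast→codegen: codegen is gray → back edge
Back edge found, so a cycle exists: codegen → cfg → core → ast → codegen.

Yes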